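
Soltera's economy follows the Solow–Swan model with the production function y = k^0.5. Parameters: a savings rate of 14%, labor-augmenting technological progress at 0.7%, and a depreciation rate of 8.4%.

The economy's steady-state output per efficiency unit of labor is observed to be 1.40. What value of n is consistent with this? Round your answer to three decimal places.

n ≈ 0.009

Steady state requires s·f(k) = (n + g + δ)·k, i.e. s·k^α = (n + g + δ)·k.
Since y* = [s/(n + g + δ)]^(α/(1−α)), we have s/(n + g + δ) = (y*)^((1−α)/α) = 1.40^1 = 1.4000.
Therefore n + g + δ = s / 1.4000 = 0.14 / 1.4000 = 0.1000, so n = 0.1000 − 0.091 = 0.0090.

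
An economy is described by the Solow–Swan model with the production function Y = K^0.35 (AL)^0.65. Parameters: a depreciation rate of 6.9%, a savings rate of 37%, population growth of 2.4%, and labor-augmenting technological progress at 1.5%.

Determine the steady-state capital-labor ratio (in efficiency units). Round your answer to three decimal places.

Steady state requires s·f(k) = (n + g + δ)·k, i.e. s·k^α = (n + g + δ)·k.
Rearranging, k^(1−α) = s / (n + g + δ).
k^0.65 = 0.37 / (0.024 + 0.015 + 0.069) = 0.37 / 0.108 = 3.4259
k* = 3.4259^(1/0.65) ≈ 6.6486

k* ≈ 6.649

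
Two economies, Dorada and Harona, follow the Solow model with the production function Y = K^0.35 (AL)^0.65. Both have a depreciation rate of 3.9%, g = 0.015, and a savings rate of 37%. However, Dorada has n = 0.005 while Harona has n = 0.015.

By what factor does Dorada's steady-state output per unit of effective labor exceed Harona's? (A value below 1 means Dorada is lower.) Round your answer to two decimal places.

Steady-state y* = [s/(n + g + δ)]^(α/(1−α)), so the ratio is [ (s_D/(n + g + δ)_D) / (s_H/(n + g + δ)_H) ]^0.5385.
s_D/(n + g + δ)_D = 0.37/0.059 = 6.2712; s_H/(n + g + δ)_H = 0.37/0.069 = 5.3623.
Ratio = (6.2712/5.3623)^0.5385 = 1.1695^0.5385 ≈ 1.0880

y*_D / y*_H ≈ 1.09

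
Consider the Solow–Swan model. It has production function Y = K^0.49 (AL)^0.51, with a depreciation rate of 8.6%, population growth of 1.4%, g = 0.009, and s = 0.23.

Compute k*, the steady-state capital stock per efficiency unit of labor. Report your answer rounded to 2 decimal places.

In steady state, investment equals break-even investment: s·k^α = (n + g + δ)·k.
Dividing both sides by k: k^(1−α) = s / (n + g + δ).
k^0.51 = 0.23 / (0.014 + 0.009 + 0.086) = 0.23 / 0.109 = 2.1101
k* = 2.1101^(1/0.51) ≈ 4.3240

k* = 4.32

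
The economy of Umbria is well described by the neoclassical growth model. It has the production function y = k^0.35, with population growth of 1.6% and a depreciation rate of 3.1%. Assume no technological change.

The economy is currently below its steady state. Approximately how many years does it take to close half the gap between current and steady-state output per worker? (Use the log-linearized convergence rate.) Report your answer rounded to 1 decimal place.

t_½ ≈ 22.7 years

Near the steady state the convergence rate is λ = (1 − α)(n + δ).
λ = (1 − 0.35) × 0.047 = 0.65 × 0.047 = 0.03055
Half-life = ln 2 / λ = 0.6931 / 0.03055 ≈ 22.69 years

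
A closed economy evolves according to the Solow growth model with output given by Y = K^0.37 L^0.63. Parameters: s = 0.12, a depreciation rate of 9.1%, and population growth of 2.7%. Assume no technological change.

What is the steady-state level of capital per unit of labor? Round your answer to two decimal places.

Steady state requires s·f(k) = (n + δ)·k, i.e. s·k^α = (n + δ)·k.
Rearranging, k^(1−α) = s / (n + δ).
k^0.63 = 0.12 / (0.027 + 0.091) = 0.12 / 0.118 = 1.0169
k* = 1.0169^(1/0.63) ≈ 1.0270

k* ≈ 1.03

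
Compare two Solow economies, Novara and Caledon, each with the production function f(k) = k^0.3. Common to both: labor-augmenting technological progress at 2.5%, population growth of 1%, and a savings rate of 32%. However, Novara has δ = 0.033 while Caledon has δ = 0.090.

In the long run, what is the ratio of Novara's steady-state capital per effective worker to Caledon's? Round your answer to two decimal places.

Steady-state k* = [s/(n + g + δ)]^(1/(1−α)), so the ratio is [ (s_N/(n + g + δ)_N) / (s_C/(n + g + δ)_C) ]^1.4286.
s_N/(n + g + δ)_N = 0.32/0.068 = 4.7059; s_C/(n + g + δ)_C = 0.32/0.125 = 2.5600.
Ratio = (4.7059/2.5600)^1.4286 = 1.8382^1.4286 ≈ 2.3862

ratio ≈ 2.39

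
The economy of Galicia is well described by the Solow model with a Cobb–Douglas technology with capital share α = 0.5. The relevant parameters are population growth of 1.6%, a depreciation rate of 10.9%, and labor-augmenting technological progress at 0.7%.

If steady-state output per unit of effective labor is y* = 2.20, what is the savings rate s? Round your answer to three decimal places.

At the steady state, Δk = 0, so s·k^α = (n + g + δ)·k.
Since y* = [s/(n + g + δ)]^(α/(1−α)), we have s/(n + g + δ) = (y*)^((1−α)/α) = 2.20^1 = 2.2000.
Therefore s = 2.2000 × (n + g + δ) = 2.2000 × 0.132 = 0.2904.

s ≈ 0.290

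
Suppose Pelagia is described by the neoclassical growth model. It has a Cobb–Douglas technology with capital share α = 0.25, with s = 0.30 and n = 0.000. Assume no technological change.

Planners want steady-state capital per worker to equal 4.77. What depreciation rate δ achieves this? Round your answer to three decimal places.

δ ≈ 0.093

At the steady state, Δk = 0, so s·k^α = (n + δ)·k.
So s / (n + δ) = (k*)^(1−α) = 4.77^0.75 = 3.2277.
Therefore n + δ = s / 3.2277 = 0.30 / 3.2277 = 0.0929, so δ = 0.0929 − 0.000 = 0.0929.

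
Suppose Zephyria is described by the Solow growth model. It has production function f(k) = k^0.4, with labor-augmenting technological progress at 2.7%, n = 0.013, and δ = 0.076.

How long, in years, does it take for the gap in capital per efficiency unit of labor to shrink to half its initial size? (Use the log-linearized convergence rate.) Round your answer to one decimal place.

Near the steady state the convergence rate is λ = (1 − α)(n + g + δ).
λ = (1 − 0.4) × 0.116 = 0.6 × 0.116 = 0.0696
Half-life = ln 2 / λ = 0.6931 / 0.0696 ≈ 9.96 years

t_½ ≈ 10.0 years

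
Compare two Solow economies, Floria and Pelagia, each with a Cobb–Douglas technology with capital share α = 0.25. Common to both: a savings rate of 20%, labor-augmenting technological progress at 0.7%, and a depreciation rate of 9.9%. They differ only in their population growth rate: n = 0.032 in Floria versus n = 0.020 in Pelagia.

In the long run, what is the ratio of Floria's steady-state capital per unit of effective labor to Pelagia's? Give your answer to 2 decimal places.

Steady-state k* = [s/(n + g + δ)]^(1/(1−α)), so the ratio is [ (s_F/(n + g + δ)_F) / (s_P/(n + g + δ)_P) ]^1.3333.
s_F/(n + g + δ)_F = 0.20/0.138 = 1.4493; s_P/(n + g + δ)_P = 0.20/0.126 = 1.5873.
Ratio = (1.4493/1.5873)^1.3333 = 0.9131^1.3333 ≈ 0.8858

ratio ≈ 0.89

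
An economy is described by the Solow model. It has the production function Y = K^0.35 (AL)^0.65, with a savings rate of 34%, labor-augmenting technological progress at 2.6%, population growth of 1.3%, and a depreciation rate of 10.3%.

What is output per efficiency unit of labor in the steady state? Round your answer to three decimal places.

y* ≈ 1.600

At the steady state, Δk = 0, so s·k^α = (n + g + δ)·k.
Rearranging, k^(1−α) = s / (n + g + δ).
k^0.65 = 0.34 / (0.013 + 0.026 + 0.103) = 0.34 / 0.142 = 2.3944
k* = 2.3944^(1/0.65) ≈ 3.8316
y* = (k*)^α = 3.8316^0.35 ≈ 1.6002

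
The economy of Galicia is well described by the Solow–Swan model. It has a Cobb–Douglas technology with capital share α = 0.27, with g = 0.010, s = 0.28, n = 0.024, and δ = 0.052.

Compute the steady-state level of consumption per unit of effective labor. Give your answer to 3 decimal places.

c* = 1.114

At the steady state, Δk = 0, so s·k^α = (n + g + δ)·k.
Dividing both sides by k: k^(1−α) = s / (n + g + δ).
k^0.73 = 0.28 / (0.024 + 0.010 + 0.052) = 0.28 / 0.086 = 3.2558
k* = 3.2558^(1/0.73) ≈ 5.0381
y* = (k*)^α = 5.0381^0.27 ≈ 1.5474
c* = (1 − s)·y* = (1 − 0.28) × 1.5474 ≈ 1.1141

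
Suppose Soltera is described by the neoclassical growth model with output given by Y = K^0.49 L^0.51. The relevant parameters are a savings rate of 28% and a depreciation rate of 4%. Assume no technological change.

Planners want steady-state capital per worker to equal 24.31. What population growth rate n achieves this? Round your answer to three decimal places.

In steady state, investment equals break-even investment: s·k^α = (n + δ)·k.
So s / (n + δ) = (k*)^(1−α) = 24.31^0.51 = 5.0904.
Therefore n + δ = s / 5.0904 = 0.28 / 5.0904 = 0.0550, so n = 0.0550 − 0.040 = 0.0150.

n ≈ 0.015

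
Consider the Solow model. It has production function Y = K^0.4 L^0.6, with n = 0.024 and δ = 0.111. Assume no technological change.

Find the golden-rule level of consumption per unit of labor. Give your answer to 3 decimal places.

At the golden rule, f'(k) = n + δ, so α·k^(α−1) = n + δ and k_gold = (α/(n + δ))^(1/(1−α)).
k_gold = (0.4/0.135)^(1/0.6) = 2.9630^1.6667 ≈ 6.1127
c_gold = f(k_gold) − (n + δ)·k_gold = 2.0630 − 0.135×6.1127 ≈ 1.2378

c_gold ≈ 1.238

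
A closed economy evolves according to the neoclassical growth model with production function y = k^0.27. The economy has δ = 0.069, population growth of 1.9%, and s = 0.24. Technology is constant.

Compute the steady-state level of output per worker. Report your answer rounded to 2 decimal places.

y* ≈ 1.45

In steady state, investment equals break-even investment: s·k^α = (n + δ)·k.
Dividing both sides by k: k^(1−α) = s / (n + δ).
k^0.73 = 0.24 / (0.019 + 0.069) = 0.24 / 0.088 = 2.7273
k* = 2.7273^(1/0.73) ≈ 3.9527
y* = (k*)^α = 3.9527^0.27 ≈ 1.4493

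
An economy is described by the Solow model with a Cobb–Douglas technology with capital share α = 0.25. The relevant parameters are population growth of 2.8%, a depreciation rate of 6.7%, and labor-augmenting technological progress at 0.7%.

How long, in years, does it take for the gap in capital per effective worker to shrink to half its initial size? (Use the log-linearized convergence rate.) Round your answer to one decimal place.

Near the steady state the convergence rate is λ = (1 − α)(n + g + δ).
λ = (1 − 0.25) × 0.102 = 0.75 × 0.102 = 0.0765
Half-life = ln 2 / λ = 0.6931 / 0.0765 ≈ 9.06 years

t_½ ≈ 9.1 years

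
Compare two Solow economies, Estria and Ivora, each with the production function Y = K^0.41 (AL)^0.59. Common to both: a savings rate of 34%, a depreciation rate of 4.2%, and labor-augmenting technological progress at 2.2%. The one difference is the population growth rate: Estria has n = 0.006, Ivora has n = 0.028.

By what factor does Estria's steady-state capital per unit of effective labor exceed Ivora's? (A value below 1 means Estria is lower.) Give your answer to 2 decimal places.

ratio ≈ 1.59

Steady-state k* = [s/(n + g + δ)]^(1/(1−α)), so the ratio is [ (s_E/(n + g + δ)_E) / (s_I/(n + g + δ)_I) ]^1.6949.
s_E/(n + g + δ)_E = 0.34/0.070 = 4.8571; s_I/(n + g + δ)_I = 0.34/0.092 = 3.6957.
Ratio = (4.8571/3.6957)^1.6949 = 1.3143^1.6949 ≈ 1.5892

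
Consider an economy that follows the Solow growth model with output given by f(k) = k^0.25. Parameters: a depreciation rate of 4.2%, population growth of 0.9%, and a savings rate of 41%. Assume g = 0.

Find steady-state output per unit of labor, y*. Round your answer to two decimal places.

y* = 2.00

At the steady state, Δk = 0, so s·k^α = (n + δ)·k.
Dividing both sides by k: k^(1−α) = s / (n + δ).
k^0.75 = 0.41 / (0.009 + 0.042) = 0.41 / 0.051 = 8.0392
k* = 8.0392^(1/0.75) ≈ 16.1046
y* = (k*)^α = 16.1046^0.25 ≈ 2.0033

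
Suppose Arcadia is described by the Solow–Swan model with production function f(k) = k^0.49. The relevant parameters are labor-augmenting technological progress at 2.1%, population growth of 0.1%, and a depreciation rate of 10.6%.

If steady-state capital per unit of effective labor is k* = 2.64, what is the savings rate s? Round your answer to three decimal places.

Steady state requires s·f(k) = (n + g + δ)·k, i.e. s·k^α = (n + g + δ)·k.
So s / (n + g + δ) = (k*)^(1−α) = 2.64^0.51 = 1.6407.
Therefore s = 1.6407 × (n + g + δ) = 1.6407 × 0.128 = 0.2100.

s ≈ 0.210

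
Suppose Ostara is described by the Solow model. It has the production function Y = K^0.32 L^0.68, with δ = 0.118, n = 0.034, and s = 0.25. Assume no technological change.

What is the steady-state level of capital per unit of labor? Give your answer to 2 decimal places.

In steady state, investment equals break-even investment: s·k^α = (n + δ)·k.
Rearranging, k^(1−α) = s / (n + δ).
k^0.68 = 0.25 / (0.034 + 0.118) = 0.25 / 0.152 = 1.6447
k* = 1.6447^(1/0.68) ≈ 2.0786

k* = 2.08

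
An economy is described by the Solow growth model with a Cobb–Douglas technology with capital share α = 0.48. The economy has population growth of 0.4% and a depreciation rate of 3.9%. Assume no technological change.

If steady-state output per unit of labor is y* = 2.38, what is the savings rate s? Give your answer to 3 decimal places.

Steady state requires s·f(k) = (n + δ)·k, i.e. s·k^α = (n + δ)·k.
Since y* = [s/(n + δ)]^(α/(1−α)), we have s/(n + δ) = (y*)^((1−α)/α) = 2.38^1.0833 = 2.5583.
Therefore s = 2.5583 × (n + δ) = 2.5583 × 0.043 = 0.1100.

s ≈ 0.110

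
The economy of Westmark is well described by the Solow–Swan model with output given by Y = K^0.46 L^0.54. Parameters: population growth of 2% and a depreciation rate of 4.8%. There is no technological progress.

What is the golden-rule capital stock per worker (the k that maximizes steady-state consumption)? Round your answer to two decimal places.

k_gold ≈ 34.47

The golden rule sets f'(k) = n + δ, i.e. α·k^(α−1) = n + δ.
So k^(1−α) = α / (n + δ) = 0.46 / 0.068 = 6.7647.
k_gold = 6.7647^(1/0.54) ≈ 34.4744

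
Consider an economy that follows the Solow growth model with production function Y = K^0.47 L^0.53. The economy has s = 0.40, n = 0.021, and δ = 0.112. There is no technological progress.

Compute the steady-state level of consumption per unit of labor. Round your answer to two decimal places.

In steady state, investment equals break-even investment: s·k^α = (n + δ)·k.
Rearranging, k^(1−α) = s / (n + δ).
k^0.53 = 0.40 / (0.021 + 0.112) = 0.40 / 0.133 = 3.0075
k* = 3.0075^(1/0.53) ≈ 7.9850
y* = (k*)^α = 7.9850^0.47 ≈ 2.6550
c* = (1 − s)·y* = (1 − 0.40) × 2.6550 ≈ 1.5930

c* ≈ 1.59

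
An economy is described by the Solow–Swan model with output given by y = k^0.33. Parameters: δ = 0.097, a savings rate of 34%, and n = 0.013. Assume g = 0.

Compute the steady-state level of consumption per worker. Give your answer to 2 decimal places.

c* ≈ 1.15

In steady state, investment equals break-even investment: s·k^α = (n + δ)·k.
Dividing both sides by k: k^(1−α) = s / (n + δ).
k^0.67 = 0.34 / (0.013 + 0.097) = 0.34 / 0.110 = 3.0909
k* = 3.0909^(1/0.67) ≈ 5.3885
y* = (k*)^α = 5.3885^0.33 ≈ 1.7433
c* = (1 − s)·y* = (1 − 0.34) × 1.7433 ≈ 1.1506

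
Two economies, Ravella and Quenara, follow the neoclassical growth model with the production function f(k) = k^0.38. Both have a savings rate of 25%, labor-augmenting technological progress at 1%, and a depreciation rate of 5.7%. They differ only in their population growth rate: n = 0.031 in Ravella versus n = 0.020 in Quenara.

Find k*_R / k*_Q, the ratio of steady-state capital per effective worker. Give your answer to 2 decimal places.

Steady-state k* = [s/(n + g + δ)]^(1/(1−α)), so the ratio is [ (s_R/(n + g + δ)_R) / (s_Q/(n + g + δ)_Q) ]^1.6129.
s_R/(n + g + δ)_R = 0.25/0.098 = 2.5510; s_Q/(n + g + δ)_Q = 0.25/0.087 = 2.8736.
Ratio = (2.5510/2.8736)^1.6129 = 0.8877^1.6129 ≈ 0.8252

k*_R / k*_Q ≈ 0.83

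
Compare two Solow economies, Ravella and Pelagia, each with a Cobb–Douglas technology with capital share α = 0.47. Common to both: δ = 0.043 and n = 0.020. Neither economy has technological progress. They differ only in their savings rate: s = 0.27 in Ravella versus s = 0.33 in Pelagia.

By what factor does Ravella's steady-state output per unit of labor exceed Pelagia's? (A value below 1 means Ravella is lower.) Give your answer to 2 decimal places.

Steady-state y* = [s/(n + δ)]^(α/(1−α)), so the ratio is [ (s_R/(n + δ)_R) / (s_P/(n + δ)_P) ]^0.8868.
s_R/(n + δ)_R = 0.27/0.063 = 4.2857; s_P/(n + δ)_P = 0.33/0.063 = 5.2381.
Ratio = (4.2857/5.2381)^0.8868 = 0.8182^0.8868 ≈ 0.8370

ratio ≈ 0.84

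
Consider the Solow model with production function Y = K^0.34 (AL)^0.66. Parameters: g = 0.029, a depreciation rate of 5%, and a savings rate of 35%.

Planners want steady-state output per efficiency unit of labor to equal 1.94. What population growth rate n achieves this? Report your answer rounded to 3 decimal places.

n ≈ 0.018

Steady state requires s·f(k) = (n + g + δ)·k, i.e. s·k^α = (n + g + δ)·k.
Since y* = [s/(n + g + δ)]^(α/(1−α)), we have s/(n + g + δ) = (y*)^((1−α)/α) = 1.94^1.9412 = 3.6198.
Therefore n + g + δ = s / 3.6198 = 0.35 / 3.6198 = 0.0967, so n = 0.0967 − 0.079 = 0.0177.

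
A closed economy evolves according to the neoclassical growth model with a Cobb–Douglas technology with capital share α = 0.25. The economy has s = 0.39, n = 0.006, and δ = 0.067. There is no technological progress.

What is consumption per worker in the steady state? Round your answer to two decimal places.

c* ≈ 1.07

In steady state, investment equals break-even investment: s·k^α = (n + δ)·k.
Rearranging, k^(1−α) = s / (n + δ).
k^0.75 = 0.39 / (0.006 + 0.067) = 0.39 / 0.073 = 5.3425
k* = 5.3425^(1/0.75) ≈ 9.3396
y* = (k*)^α = 9.3396^0.25 ≈ 1.7482
c* = (1 − s)·y* = (1 − 0.39) × 1.7482 ≈ 1.0664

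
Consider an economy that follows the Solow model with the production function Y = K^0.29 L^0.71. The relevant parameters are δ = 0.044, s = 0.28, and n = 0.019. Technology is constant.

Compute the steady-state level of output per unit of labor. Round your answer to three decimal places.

y* ≈ 1.839

Steady state requires s·f(k) = (n + δ)·k, i.e. s·k^α = (n + δ)·k.
Rearranging, k^(1−α) = s / (n + δ).
k^0.71 = 0.28 / (0.019 + 0.044) = 0.28 / 0.063 = 4.4444
k* = 4.4444^(1/0.71) ≈ 8.1736
y* = (k*)^α = 8.1736^0.29 ≈ 1.8391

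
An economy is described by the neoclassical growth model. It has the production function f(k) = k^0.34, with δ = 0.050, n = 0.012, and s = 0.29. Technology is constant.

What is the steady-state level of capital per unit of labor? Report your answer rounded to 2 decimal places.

In steady state, investment equals break-even investment: s·k^α = (n + δ)·k.
Dividing both sides by k: k^(1−α) = s / (n + δ).
k^0.66 = 0.29 / (0.012 + 0.050) = 0.29 / 0.062 = 4.6774
k* = 4.6774^(1/0.66) ≈ 10.3552

k* = 10.36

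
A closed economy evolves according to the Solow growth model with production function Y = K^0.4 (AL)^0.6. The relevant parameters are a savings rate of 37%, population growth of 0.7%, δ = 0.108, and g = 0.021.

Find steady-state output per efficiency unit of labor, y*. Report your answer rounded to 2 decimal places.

Steady state requires s·f(k) = (n + g + δ)·k, i.e. s·k^α = (n + g + δ)·k.
Dividing both sides by k: k^(1−α) = s / (n + g + δ).
k^0.6 = 0.37 / (0.007 + 0.021 + 0.108) = 0.37 / 0.136 = 2.7206
k* = 2.7206^(1/0.6) ≈ 5.3020
y* = (k*)^α = 5.3020^0.4 ≈ 1.9488

y* = 1.95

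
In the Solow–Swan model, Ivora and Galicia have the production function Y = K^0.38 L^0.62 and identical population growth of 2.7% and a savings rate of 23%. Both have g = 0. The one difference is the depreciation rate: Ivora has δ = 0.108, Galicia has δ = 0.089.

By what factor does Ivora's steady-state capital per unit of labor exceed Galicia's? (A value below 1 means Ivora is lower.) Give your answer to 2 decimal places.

k*_I / k*_G ≈ 0.78

Steady-state k* = [s/(n + δ)]^(1/(1−α)), so the ratio is [ (s_I/(n + δ)_I) / (s_G/(n + δ)_G) ]^1.6129.
s_I/(n + δ)_I = 0.23/0.135 = 1.7037; s_G/(n + δ)_G = 0.23/0.116 = 1.9828.
Ratio = (1.7037/1.9828)^1.6129 = 0.8592^1.6129 ≈ 0.7829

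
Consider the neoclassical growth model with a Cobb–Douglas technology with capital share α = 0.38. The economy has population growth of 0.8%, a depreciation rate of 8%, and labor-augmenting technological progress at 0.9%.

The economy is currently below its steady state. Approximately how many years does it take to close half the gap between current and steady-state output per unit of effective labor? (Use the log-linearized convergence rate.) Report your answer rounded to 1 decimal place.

half-life ≈ 11.5 years

Near the steady state the convergence rate is λ = (1 − α)(n + g + δ).
λ = (1 − 0.38) × 0.097 = 0.62 × 0.097 = 0.06014
Half-life = ln 2 / λ = 0.6931 / 0.06014 ≈ 11.52 years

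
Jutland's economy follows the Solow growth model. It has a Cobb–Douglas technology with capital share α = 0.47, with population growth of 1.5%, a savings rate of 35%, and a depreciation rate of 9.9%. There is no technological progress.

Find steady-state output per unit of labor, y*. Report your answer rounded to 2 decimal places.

Steady state requires s·f(k) = (n + δ)·k, i.e. s·k^α = (n + δ)·k.
Dividing both sides by k: k^(1−α) = s / (n + δ).
k^0.53 = 0.35 / (0.015 + 0.099) = 0.35 / 0.114 = 3.0702
k* = 3.0702^(1/0.53) ≈ 8.3020
y* = (k*)^α = 8.3020^0.47 ≈ 2.7041

y* = 2.70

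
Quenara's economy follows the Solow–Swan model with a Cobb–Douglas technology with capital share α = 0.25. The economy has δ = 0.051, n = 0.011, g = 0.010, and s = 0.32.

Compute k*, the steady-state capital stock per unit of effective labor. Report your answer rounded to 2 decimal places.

In steady state, investment equals break-even investment: s·k^α = (n + g + δ)·k.
Rearranging, k^(1−α) = s / (n + g + δ).
k^0.75 = 0.32 / (0.011 + 0.010 + 0.051) = 0.32 / 0.072 = 4.4444
k* = 4.4444^(1/0.75) ≈ 7.3072

k* = 7.31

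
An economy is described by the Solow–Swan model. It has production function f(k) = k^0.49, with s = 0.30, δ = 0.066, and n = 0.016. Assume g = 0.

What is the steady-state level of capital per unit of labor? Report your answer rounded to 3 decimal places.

k* = 12.721

Steady state requires s·f(k) = (n + δ)·k, i.e. s·k^α = (n + δ)·k.
Rearranging, k^(1−α) = s / (n + δ).
k^0.51 = 0.30 / (0.016 + 0.066) = 0.30 / 0.082 = 3.6585
k* = 3.6585^(1/0.51) ≈ 12.7208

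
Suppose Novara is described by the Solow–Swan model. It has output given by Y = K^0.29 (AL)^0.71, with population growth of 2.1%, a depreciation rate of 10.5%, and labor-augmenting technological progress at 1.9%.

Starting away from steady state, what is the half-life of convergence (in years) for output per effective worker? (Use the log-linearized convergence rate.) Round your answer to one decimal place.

half-life ≈ 6.7 years

Near the steady state the convergence rate is λ = (1 − α)(n + g + δ).
λ = (1 − 0.29) × 0.145 = 0.71 × 0.145 = 0.10295
Half-life = ln 2 / λ = 0.6931 / 0.10295 ≈ 6.73 years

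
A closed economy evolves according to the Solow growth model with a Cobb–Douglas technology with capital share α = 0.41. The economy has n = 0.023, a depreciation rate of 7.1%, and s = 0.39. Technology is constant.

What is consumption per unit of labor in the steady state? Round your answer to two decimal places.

At the steady state, Δk = 0, so s·k^α = (n + δ)·k.
Dividing both sides by k: k^(1−α) = s / (n + δ).
k^0.59 = 0.39 / (0.023 + 0.071) = 0.39 / 0.094 = 4.1489
k* = 4.1489^(1/0.59) ≈ 11.1518
y* = (k*)^α = 11.1518^0.41 ≈ 2.6879
c* = (1 − s)·y* = (1 − 0.39) × 2.6879 ≈ 1.6396

c* = 1.64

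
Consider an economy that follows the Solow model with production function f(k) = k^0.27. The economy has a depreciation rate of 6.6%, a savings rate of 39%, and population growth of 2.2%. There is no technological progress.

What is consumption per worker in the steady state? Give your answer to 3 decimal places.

In steady state, investment equals break-even investment: s·k^α = (n + δ)·k.
Rearranging, k^(1−α) = s / (n + δ).
k^0.73 = 0.39 / (0.022 + 0.066) = 0.39 / 0.088 = 4.4318
k* = 4.4318^(1/0.73) ≈ 7.6865
y* = (k*)^α = 7.6865^0.27 ≈ 1.7344
c* = (1 − s)·y* = (1 − 0.39) × 1.7344 ≈ 1.0580

c* ≈ 1.058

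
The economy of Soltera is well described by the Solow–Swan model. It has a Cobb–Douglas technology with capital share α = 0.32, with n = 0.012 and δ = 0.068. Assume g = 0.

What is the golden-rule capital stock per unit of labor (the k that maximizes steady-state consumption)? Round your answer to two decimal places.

The golden rule sets f'(k) = n + δ, i.e. α·k^(α−1) = n + δ.
So k^(1−α) = α / (n + δ) = 0.32 / 0.080 = 4.0000.
k_gold = 4.0000^(1/0.68) ≈ 7.6804

k_gold ≈ 7.68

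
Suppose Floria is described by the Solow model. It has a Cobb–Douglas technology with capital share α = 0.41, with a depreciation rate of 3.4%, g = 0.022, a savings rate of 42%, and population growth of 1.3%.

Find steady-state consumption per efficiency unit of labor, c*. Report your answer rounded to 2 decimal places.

In steady state, investment equals break-even investment: s·k^α = (n + g + δ)·k.
Rearranging, k^(1−α) = s / (n + g + δ).
k^0.59 = 0.42 / (0.013 + 0.022 + 0.034) = 0.42 / 0.069 = 6.0870
k* = 6.0870^(1/0.59) ≈ 21.3549
y* = (k*)^α = 21.3549^0.41 ≈ 3.5083
c* = (1 − s)·y* = (1 − 0.42) × 3.5083 ≈ 2.0348

c* = 2.03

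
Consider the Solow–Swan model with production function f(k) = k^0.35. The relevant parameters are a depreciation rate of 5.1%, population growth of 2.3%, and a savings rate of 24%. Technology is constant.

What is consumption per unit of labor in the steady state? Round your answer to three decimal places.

At the steady state, Δk = 0, so s·k^α = (n + δ)·k.
Dividing both sides by k: k^(1−α) = s / (n + δ).
k^0.65 = 0.24 / (0.023 + 0.051) = 0.24 / 0.074 = 3.2432
k* = 3.2432^(1/0.65) ≈ 6.1110
y* = (k*)^α = 6.1110^0.35 ≈ 1.8843
c* = (1 − s)·y* = (1 − 0.24) × 1.8843 ≈ 1.4321

c* ≈ 1.432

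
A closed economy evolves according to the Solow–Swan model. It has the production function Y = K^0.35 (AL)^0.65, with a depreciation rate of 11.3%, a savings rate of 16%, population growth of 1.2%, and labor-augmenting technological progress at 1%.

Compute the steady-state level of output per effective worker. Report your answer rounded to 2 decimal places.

y* = 1.10

At the steady state, Δk = 0, so s·k^α = (n + g + δ)·k.
Rearranging, k^(1−α) = s / (n + g + δ).
k^0.65 = 0.16 / (0.012 + 0.010 + 0.113) = 0.16 / 0.135 = 1.1852
k* = 1.1852^(1/0.65) ≈ 1.2988
y* = (k*)^α = 1.2988^0.35 ≈ 1.0958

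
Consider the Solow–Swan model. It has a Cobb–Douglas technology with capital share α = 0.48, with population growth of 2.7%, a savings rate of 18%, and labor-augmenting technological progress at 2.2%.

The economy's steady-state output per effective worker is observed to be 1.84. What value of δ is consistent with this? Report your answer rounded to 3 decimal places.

At the steady state, Δk = 0, so s·k^α = (n + g + δ)·k.
Since y* = [s/(n + g + δ)]^(α/(1−α)), we have s/(n + g + δ) = (y*)^((1−α)/α) = 1.84^1.0833 = 1.9359.
Therefore n + g + δ = s / 1.9359 = 0.18 / 1.9359 = 0.0930, so δ = 0.0930 − 0.049 = 0.0440.

δ ≈ 0.044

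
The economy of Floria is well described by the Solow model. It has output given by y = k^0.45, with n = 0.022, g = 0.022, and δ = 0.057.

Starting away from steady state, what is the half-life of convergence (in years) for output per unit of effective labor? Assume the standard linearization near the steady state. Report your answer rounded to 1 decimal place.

half-life ≈ 12.5 years

Near the steady state the convergence rate is λ = (1 − α)(n + g + δ).
λ = (1 − 0.45) × 0.101 = 0.55 × 0.101 = 0.05555
Half-life = ln 2 / λ = 0.6931 / 0.05555 ≈ 12.48 years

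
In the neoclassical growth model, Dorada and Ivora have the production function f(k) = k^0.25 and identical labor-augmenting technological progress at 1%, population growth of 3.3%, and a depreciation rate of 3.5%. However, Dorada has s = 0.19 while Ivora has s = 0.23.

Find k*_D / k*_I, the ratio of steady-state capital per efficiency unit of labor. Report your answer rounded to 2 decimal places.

k*_D / k*_I ≈ 0.78

Steady-state k* = [s/(n + g + δ)]^(1/(1−α)), so the ratio is [ (s_D/(n + g + δ)_D) / (s_I/(n + g + δ)_I) ]^1.3333.
s_D/(n + g + δ)_D = 0.19/0.078 = 2.4359; s_I/(n + g + δ)_I = 0.23/0.078 = 2.9487.
Ratio = (2.4359/2.9487)^1.3333 = 0.8261^1.3333 ≈ 0.7751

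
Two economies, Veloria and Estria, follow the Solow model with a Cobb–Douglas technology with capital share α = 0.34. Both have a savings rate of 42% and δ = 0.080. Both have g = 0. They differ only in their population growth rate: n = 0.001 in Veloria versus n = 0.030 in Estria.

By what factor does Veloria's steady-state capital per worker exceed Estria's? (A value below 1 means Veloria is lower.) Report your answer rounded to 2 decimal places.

k*_V / k*_E ≈ 1.59

Steady-state k* = [s/(n + δ)]^(1/(1−α)), so the ratio is [ (s_V/(n + δ)_V) / (s_E/(n + δ)_E) ]^1.5152.
s_V/(n + δ)_V = 0.42/0.081 = 5.1852; s_E/(n + δ)_E = 0.42/0.110 = 3.8182.
Ratio = (5.1852/3.8182)^1.5152 = 1.3580^1.5152 ≈ 1.5899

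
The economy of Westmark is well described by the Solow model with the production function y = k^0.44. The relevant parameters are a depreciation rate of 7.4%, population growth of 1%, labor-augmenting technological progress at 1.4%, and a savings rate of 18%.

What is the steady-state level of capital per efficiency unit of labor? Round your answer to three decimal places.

k* = 2.961

At the steady state, Δk = 0, so s·k^α = (n + g + δ)·k.
Rearranging, k^(1−α) = s / (n + g + δ).
k^0.56 = 0.18 / (0.010 + 0.014 + 0.074) = 0.18 / 0.098 = 1.8367
k* = 1.8367^(1/0.56) ≈ 2.9614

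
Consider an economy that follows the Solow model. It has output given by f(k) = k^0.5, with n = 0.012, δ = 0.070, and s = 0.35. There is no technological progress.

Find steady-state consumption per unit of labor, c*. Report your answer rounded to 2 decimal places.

c* = 2.77

Steady state requires s·f(k) = (n + δ)·k, i.e. s·k^α = (n + δ)·k.
Dividing both sides by k: k^(1−α) = s / (n + δ).
k^0.5 = 0.35 / (0.012 + 0.070) = 0.35 / 0.082 = 4.2683
k* = 4.2683^(1/0.5) ≈ 18.2184
y* = (k*)^α = 18.2184^0.5 ≈ 4.2683
c* = (1 − s)·y* = (1 − 0.35) × 4.2683 ≈ 2.7744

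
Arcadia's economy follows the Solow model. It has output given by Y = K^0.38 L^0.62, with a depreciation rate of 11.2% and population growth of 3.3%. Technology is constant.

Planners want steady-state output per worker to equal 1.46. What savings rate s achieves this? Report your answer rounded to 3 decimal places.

s ≈ 0.269

Steady state requires s·f(k) = (n + δ)·k, i.e. s·k^α = (n + δ)·k.
Since y* = [s/(n + δ)]^(α/(1−α)), we have s/(n + δ) = (y*)^((1−α)/α) = 1.46^1.6316 = 1.8542.
Therefore s = 1.8542 × (n + δ) = 1.8542 × 0.145 = 0.2689.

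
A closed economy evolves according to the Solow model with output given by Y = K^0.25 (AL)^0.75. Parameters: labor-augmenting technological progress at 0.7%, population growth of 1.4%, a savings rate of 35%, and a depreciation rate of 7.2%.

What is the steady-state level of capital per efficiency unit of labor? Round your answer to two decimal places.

k* = 5.85

At the steady state, Δk = 0, so s·k^α = (n + g + δ)·k.
Dividing both sides by k: k^(1−α) = s / (n + g + δ).
k^0.75 = 0.35 / (0.014 + 0.007 + 0.072) = 0.35 / 0.093 = 3.7634
k* = 3.7634^(1/0.75) ≈ 5.8538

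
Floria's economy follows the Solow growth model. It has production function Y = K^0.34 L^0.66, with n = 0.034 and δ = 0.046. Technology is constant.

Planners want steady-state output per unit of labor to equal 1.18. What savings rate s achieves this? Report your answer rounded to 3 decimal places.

s ≈ 0.110

At the steady state, Δk = 0, so s·k^α = (n + δ)·k.
Since y* = [s/(n + δ)]^(α/(1−α)), we have s/(n + δ) = (y*)^((1−α)/α) = 1.18^1.9412 = 1.3789.
Therefore s = 1.3789 × (n + δ) = 1.3789 × 0.080 = 0.1103.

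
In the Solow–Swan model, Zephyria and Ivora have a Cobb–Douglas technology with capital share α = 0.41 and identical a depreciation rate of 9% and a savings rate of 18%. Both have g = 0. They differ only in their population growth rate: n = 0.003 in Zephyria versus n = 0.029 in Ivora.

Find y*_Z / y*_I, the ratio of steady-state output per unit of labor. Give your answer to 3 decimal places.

ratio ≈ 1.187

Steady-state y* = [s/(n + δ)]^(α/(1−α)), so the ratio is [ (s_Z/(n + δ)_Z) / (s_I/(n + δ)_I) ]^0.6949.
s_Z/(n + δ)_Z = 0.18/0.093 = 1.9355; s_I/(n + δ)_I = 0.18/0.119 = 1.5126.
Ratio = (1.9355/1.5126)^0.6949 = 1.2796^0.6949 ≈ 1.1869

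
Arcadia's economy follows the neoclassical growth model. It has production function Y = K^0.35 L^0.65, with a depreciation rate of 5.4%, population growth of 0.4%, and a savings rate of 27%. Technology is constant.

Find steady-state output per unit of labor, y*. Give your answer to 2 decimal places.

At the steady state, Δk = 0, so s·k^α = (n + δ)·k.
Rearranging, k^(1−α) = s / (n + δ).
k^0.65 = 0.27 / (0.004 + 0.054) = 0.27 / 0.058 = 4.6552
k* = 4.6552^(1/0.65) ≈ 10.6561
y* = (k*)^α = 10.6561^0.35 ≈ 2.2891

y* = 2.29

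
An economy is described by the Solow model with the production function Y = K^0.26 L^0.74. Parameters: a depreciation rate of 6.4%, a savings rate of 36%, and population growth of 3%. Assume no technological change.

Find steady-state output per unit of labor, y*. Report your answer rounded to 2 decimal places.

Steady state requires s·f(k) = (n + δ)·k, i.e. s·k^α = (n + δ)·k.
Rearranging, k^(1−α) = s / (n + δ).
k^0.74 = 0.36 / (0.030 + 0.064) = 0.36 / 0.094 = 3.8298
k* = 3.8298^(1/0.74) ≈ 6.1387
y* = (k*)^α = 6.1387^0.26 ≈ 1.6029

y* ≈ 1.60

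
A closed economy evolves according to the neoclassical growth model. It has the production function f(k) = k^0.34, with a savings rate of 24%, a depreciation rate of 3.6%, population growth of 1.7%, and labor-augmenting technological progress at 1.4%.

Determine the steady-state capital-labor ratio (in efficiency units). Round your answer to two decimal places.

In steady state, investment equals break-even investment: s·k^α = (n + g + δ)·k.
Dividing both sides by k: k^(1−α) = s / (n + g + δ).
k^0.66 = 0.24 / (0.017 + 0.014 + 0.036) = 0.24 / 0.067 = 3.5821
k* = 3.5821^(1/0.66) ≈ 6.9120

k* ≈ 6.91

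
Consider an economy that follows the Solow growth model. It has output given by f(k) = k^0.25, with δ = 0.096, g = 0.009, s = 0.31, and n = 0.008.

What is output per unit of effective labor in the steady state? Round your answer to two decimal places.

Steady state requires s·f(k) = (n + g + δ)·k, i.e. s·k^α = (n + g + δ)·k.
Dividing both sides by k: k^(1−α) = s / (n + g + δ).
k^0.75 = 0.31 / (0.008 + 0.009 + 0.096) = 0.31 / 0.113 = 2.7434
k* = 2.7434^(1/0.75) ≈ 3.8405
y* = (k*)^α = 3.8405^0.25 ≈ 1.3999

y* ≈ 1.40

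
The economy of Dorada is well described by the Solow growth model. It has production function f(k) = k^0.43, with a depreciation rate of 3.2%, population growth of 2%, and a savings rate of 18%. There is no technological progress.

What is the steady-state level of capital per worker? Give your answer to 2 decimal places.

At the steady state, Δk = 0, so s·k^α = (n + δ)·k.
Rearranging, k^(1−α) = s / (n + δ).
k^0.57 = 0.18 / (0.020 + 0.032) = 0.18 / 0.052 = 3.4615
k* = 3.4615^(1/0.57) ≈ 8.8324

k* ≈ 8.83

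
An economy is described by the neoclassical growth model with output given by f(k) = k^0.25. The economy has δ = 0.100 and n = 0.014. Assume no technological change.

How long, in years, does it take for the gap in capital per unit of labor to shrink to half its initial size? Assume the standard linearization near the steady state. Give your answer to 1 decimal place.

Near the steady state the convergence rate is λ = (1 − α)(n + δ).
λ = (1 − 0.25) × 0.114 = 0.75 × 0.114 = 0.0855
Half-life = ln 2 / λ = 0.6931 / 0.0855 ≈ 8.11 years

half-life ≈ 8.1 years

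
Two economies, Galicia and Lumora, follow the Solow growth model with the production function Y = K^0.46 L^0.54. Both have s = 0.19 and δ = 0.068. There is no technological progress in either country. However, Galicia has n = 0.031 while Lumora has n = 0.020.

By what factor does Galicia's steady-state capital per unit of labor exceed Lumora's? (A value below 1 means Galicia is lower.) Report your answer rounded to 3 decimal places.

Steady-state k* = [s/(n + δ)]^(1/(1−α)), so the ratio is [ (s_G/(n + δ)_G) / (s_L/(n + δ)_L) ]^1.8519.
s_G/(n + δ)_G = 0.19/0.099 = 1.9192; s_L/(n + δ)_L = 0.19/0.088 = 2.1591.
Ratio = (1.9192/2.1591)^1.8519 = 0.8889^1.8519 ≈ 0.8040

ratio ≈ 0.804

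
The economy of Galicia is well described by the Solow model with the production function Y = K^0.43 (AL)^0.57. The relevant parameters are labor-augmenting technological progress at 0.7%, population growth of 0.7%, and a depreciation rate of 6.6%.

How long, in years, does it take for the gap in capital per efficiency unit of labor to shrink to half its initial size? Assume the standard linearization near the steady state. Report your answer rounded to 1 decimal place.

Near the steady state the convergence rate is λ = (1 − α)(n + g + δ).
λ = (1 − 0.43) × 0.080 = 0.57 × 0.080 = 0.0456
Half-life = ln 2 / λ = 0.6931 / 0.0456 ≈ 15.20 years

t_½ ≈ 15.2 years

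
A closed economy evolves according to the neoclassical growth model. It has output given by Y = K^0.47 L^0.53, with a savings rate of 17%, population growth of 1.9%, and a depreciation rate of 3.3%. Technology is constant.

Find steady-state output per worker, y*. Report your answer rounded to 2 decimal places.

In steady state, investment equals break-even investment: s·k^α = (n + δ)·k.
Dividing both sides by k: k^(1−α) = s / (n + δ).
k^0.53 = 0.17 / (0.019 + 0.033) = 0.17 / 0.052 = 3.2692
k* = 3.2692^(1/0.53) ≈ 9.3464
y* = (k*)^α = 9.3464^0.47 ≈ 2.8589

y* = 2.86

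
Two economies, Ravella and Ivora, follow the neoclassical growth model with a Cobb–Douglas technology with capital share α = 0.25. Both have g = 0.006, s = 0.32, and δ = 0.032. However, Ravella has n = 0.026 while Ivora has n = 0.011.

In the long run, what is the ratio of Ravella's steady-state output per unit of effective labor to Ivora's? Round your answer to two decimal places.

y*_R / y*_I ≈ 0.91

Steady-state y* = [s/(n + g + δ)]^(α/(1−α)), so the ratio is [ (s_R/(n + g + δ)_R) / (s_I/(n + g + δ)_I) ]^0.3333.
s_R/(n + g + δ)_R = 0.32/0.064 = 5.0000; s_I/(n + g + δ)_I = 0.32/0.049 = 6.5306.
Ratio = (5.0000/6.5306)^0.3333 = 0.7656^0.3333 ≈ 0.9148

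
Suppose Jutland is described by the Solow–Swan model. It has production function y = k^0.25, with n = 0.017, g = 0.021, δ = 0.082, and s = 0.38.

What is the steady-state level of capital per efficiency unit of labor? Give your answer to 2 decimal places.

k* = 4.65

In steady state, investment equals break-even investment: s·k^α = (n + g + δ)·k.
Dividing both sides by k: k^(1−α) = s / (n + g + δ).
k^0.75 = 0.38 / (0.017 + 0.021 + 0.082) = 0.38 / 0.120 = 3.1667
k* = 3.1667^(1/0.75) ≈ 4.6502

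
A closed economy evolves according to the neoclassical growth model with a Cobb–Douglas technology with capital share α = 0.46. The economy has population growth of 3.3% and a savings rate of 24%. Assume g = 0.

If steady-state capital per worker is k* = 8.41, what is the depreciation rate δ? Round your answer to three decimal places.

In steady state, investment equals break-even investment: s·k^α = (n + δ)·k.
So s / (n + δ) = (k*)^(1−α) = 8.41^0.54 = 3.1578.
Therefore n + δ = s / 3.1578 = 0.24 / 3.1578 = 0.0760, so δ = 0.0760 − 0.033 = 0.0430.

δ ≈ 0.043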